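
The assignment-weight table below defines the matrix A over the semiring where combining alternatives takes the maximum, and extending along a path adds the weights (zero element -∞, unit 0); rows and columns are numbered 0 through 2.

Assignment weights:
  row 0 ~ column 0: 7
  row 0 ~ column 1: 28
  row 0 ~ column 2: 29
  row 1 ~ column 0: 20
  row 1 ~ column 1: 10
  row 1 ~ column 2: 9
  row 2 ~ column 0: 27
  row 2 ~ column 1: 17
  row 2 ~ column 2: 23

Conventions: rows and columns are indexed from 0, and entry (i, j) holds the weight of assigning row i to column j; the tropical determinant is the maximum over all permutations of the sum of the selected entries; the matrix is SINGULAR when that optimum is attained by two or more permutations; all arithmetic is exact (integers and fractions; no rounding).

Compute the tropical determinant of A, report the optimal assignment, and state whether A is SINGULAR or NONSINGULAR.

σ = (0, 1, 2): 7 + 10 + 23 = 40
σ = (0, 2, 1): 7 + 9 + 17 = 33
σ = (1, 0, 2): 28 + 20 + 23 = 71
σ = (1, 2, 0): 28 + 9 + 27 = 64
σ = (2, 0, 1): 29 + 20 + 17 = 66
σ = (2, 1, 0): 29 + 10 + 27 = 66
Optimal value attained by: σ = (1, 0, 2).
Answer: det⊕(A) = 71; verdict: NONSINGULAR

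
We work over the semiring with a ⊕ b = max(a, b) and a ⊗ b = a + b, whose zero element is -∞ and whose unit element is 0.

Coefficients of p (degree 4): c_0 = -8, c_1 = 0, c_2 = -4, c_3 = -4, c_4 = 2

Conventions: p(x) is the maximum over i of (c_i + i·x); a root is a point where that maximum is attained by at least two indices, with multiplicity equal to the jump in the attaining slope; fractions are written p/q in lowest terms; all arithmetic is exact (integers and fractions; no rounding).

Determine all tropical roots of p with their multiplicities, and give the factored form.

hull edge (i=0, c=-8) to (i=1, c=0): slope 8, span 1
hull edge (i=1, c=0) to (i=4, c=2): slope 2/3, span 3
Factored form: p(x) = 2 ⊗ (x ⊕ (-8)) ⊗ (x ⊕ (-2/3)) ⊗ (x ⊕ (-2/3)) ⊗ (x ⊕ (-2/3))
Answer: roots = -8 (mult 1), -2/3 (mult 3)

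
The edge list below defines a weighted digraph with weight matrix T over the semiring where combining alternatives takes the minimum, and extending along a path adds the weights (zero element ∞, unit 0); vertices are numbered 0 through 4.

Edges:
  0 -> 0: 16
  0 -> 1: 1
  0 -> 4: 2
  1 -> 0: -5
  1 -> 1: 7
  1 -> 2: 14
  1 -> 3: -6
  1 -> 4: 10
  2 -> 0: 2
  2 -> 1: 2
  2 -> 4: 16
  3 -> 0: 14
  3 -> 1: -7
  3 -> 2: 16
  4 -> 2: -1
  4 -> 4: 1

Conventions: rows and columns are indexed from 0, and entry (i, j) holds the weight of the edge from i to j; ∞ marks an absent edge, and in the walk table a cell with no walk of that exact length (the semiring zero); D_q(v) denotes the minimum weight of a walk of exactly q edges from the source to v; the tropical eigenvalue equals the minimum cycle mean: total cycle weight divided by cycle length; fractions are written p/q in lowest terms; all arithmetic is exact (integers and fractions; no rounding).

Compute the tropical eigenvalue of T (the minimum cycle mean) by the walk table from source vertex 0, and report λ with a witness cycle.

q=0: [0, ∞, ∞, ∞, ∞]
q=1: [16, 1, ∞, ∞, 2]
q=2: [-4, 8, 1, -5, 3]
q=3: [3, -12, 2, 2, -2]
q=4: [-17, -5, -3, -18, -2]
q=5: [-10, -25, -3, -11, -15]
Optimal cycle mean attained by: cycle 1->3->1, total (-6) + (-7), length 2.
Answer: λ = -13/2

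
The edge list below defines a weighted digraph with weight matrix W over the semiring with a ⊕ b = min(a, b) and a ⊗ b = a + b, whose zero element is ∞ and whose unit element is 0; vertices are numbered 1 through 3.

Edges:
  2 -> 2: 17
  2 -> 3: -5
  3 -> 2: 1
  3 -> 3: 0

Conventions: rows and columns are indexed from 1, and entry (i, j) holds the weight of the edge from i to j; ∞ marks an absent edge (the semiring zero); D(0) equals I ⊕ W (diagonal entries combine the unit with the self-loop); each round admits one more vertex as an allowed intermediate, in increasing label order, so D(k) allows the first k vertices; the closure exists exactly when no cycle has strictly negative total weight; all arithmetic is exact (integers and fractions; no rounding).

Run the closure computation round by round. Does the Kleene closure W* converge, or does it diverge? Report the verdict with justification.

D(0):
  [0, ∞, ∞]
  [∞, 0, -5]
  [∞, 1, 0]
D(1):
  [0, ∞, ∞]
  [∞, 0, -5]
  [∞, 1, 0]
Detection: at round 2, diagonal entry (3, 3) turns strictly negative.
Key observation: the cycle 3->2->3 has total weight 1 + (-5), which is strictly negative.
Answer: DIVERGES — negative cycle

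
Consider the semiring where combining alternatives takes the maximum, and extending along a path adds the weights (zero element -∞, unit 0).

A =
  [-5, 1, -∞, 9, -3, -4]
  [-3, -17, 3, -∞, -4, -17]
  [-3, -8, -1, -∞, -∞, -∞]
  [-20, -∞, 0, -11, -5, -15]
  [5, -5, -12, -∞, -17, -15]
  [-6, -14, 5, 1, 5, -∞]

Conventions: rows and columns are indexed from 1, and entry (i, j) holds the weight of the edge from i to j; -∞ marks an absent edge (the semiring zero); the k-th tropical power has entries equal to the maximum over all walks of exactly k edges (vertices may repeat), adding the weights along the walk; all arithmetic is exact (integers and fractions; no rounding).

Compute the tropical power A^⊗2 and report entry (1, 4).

A^⊗2:
  [2, -4, 9, 4, 4, -6]
  [1, -2, 2, 6, -6, -7]
  [-4, -2, -2, 6, -6, -7]
  [0, -8, -1, -11, -10, -20]
  [0, 6, -2, 14, 2, 1]
  [10, 0, 4, 3, -4, -10]
Key observation: the optimum is the walk 1->1->4, with weight (-5) + 9 = 4.
Optimal value attained by: walk 1->1->4.
Answer: (A^⊗2)[1][4] = 4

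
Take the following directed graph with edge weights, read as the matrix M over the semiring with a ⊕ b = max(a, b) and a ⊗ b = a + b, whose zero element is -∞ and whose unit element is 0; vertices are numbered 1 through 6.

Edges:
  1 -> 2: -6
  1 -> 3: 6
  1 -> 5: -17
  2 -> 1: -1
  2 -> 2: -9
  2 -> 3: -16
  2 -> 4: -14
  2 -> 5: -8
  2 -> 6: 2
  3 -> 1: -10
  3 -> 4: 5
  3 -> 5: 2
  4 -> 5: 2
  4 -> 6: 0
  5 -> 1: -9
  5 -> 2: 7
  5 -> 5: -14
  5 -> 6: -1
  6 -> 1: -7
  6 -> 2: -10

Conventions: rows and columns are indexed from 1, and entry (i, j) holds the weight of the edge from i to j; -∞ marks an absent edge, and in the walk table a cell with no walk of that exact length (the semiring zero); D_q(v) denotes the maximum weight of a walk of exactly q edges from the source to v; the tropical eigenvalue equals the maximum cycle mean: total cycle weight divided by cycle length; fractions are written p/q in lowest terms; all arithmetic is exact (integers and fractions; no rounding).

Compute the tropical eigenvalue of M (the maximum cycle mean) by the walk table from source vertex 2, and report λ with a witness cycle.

q=0: [-∞, 0, -∞, -∞, -∞, -∞]
q=1: [-1, -9, -16, -14, -8, 2]
q=2: [-5, -1, 5, -11, -12, -7]
q=3: [-2, -5, 1, 10, 7, 1]
q=4: [-2, 14, 4, 6, 12, 10]
q=5: [13, 19, 4, 9, 8, 16]
q=6: [18, 15, 19, 9, 11, 21]
Optimal cycle mean attained by: cycle 1->3->4->5->2->1, total 6 + 5 + 2 + 7 + (-1), length 5.
Answer: λ = 19/5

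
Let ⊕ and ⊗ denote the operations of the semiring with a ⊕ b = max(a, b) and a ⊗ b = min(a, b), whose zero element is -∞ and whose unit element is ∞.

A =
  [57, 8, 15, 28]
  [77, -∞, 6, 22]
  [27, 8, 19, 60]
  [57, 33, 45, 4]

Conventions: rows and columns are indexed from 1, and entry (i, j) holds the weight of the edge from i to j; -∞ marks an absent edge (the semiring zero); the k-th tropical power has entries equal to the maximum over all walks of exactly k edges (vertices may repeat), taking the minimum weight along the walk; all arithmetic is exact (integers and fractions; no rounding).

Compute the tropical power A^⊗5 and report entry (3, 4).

A^⊗2:
  [57, 28, 28, 28]
  [57, 22, 22, 28]
  [57, 33, 45, 27]
  [57, 8, 19, 45]
A^⊗3:
  [57, 28, 28, 28]
  [57, 28, 28, 28]
  [57, 27, 27, 45]
  [57, 33, 45, 28]
A^⊗4:
  [57, 28, 28, 28]
  [57, 28, 28, 28]
  [57, 33, 45, 28]
  [57, 28, 28, 45]
A^⊗5:
  [57, 28, 28, 28]
  [57, 28, 28, 28]
  [57, 28, 28, 45]
  [57, 33, 45, 28]
Key observation: the optimum is the walk 3->4->3->4->3->4, with weight 60 min 45 min 60 min 45 min 60 = 45.
Optimal value attained by: walk 3->4->3->4->3->4.
Answer: (A^⊗5)[3][4] = 45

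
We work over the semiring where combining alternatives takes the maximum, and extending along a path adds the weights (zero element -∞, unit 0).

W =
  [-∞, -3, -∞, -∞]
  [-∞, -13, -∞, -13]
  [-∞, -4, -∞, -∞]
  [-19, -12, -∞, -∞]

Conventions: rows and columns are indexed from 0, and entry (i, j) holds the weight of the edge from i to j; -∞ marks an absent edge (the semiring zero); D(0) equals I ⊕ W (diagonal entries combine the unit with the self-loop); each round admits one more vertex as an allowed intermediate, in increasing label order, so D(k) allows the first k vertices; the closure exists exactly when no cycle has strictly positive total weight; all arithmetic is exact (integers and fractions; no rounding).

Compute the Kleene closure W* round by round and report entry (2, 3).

D(0):
  [0, -3, -∞, -∞]
  [-∞, 0, -∞, -13]
  [-∞, -4, 0, -∞]
  [-19, -12, -∞, 0]
D(1):
  [0, -3, -∞, -∞]
  [-∞, 0, -∞, -13]
  [-∞, -4, 0, -∞]
  [-19, -12, -∞, 0]
D(2):
  [0, -3, -∞, -16]
  [-∞, 0, -∞, -13]
  [-∞, -4, 0, -17]
  [-19, -12, -∞, 0]
D(3):
  [0, -3, -∞, -16]
  [-∞, 0, -∞, -13]
  [-∞, -4, 0, -17]
  [-19, -12, -∞, 0]
D(4):
  [0, -3, -∞, -16]
  [-32, 0, -∞, -13]
  [-36, -4, 0, -17]
  [-19, -12, -∞, 0]
Answer: W*[2][3] = -17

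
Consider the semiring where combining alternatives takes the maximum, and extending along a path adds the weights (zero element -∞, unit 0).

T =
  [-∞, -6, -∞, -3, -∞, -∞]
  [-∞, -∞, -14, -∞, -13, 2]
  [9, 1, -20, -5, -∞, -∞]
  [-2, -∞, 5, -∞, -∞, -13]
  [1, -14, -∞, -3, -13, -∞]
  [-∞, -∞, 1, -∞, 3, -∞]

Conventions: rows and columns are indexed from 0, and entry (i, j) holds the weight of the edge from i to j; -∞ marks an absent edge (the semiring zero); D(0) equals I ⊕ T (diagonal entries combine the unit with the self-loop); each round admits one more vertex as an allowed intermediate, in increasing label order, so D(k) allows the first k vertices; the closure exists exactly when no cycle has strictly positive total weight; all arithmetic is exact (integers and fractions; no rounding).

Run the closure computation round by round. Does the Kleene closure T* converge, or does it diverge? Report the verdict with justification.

D(0):
  [0, -6, -∞, -3, -∞, -∞]
  [-∞, 0, -14, -∞, -13, 2]
  [9, 1, 0, -5, -∞, -∞]
  [-2, -∞, 5, 0, -∞, -13]
  [1, -14, -∞, -3, 0, -∞]
  [-∞, -∞, 1, -∞, 3, 0]
D(1):
  [0, -6, -∞, -3, -∞, -∞]
  [-∞, 0, -14, -∞, -13, 2]
  [9, 3, 0, 6, -∞, -∞]
  [-2, -8, 5, 0, -∞, -13]
  [1, -5, -∞, -2, 0, -∞]
  [-∞, -∞, 1, -∞, 3, 0]
D(2):
  [0, -6, -20, -3, -19, -4]
  [-∞, 0, -14, -∞, -13, 2]
  [9, 3, 0, 6, -10, 5]
  [-2, -8, 5, 0, -21, -6]
  [1, -5, -19, -2, 0, -3]
  [-∞, -∞, 1, -∞, 3, 0]
Detection: at round 3, diagonal entry (3, 3) turns strictly positive.
Key observation: the cycle 3->2->0->3 has total weight 5 + 9 + (-3), which is strictly positive.
Answer: DIVERGES — positive cycle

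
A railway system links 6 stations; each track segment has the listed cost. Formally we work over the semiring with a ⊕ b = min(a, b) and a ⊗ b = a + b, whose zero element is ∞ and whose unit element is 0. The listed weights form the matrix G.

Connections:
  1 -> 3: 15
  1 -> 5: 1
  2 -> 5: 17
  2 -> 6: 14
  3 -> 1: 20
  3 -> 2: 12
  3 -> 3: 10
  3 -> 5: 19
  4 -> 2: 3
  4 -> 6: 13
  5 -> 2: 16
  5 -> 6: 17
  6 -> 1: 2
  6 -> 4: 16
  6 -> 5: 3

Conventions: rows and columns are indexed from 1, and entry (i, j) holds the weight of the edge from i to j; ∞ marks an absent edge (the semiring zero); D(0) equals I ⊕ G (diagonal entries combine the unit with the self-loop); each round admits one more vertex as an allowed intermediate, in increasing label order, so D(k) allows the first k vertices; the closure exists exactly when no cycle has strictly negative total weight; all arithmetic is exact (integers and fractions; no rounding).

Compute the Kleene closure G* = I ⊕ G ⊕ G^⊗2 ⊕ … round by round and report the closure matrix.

D(0):
  [0, ∞, 15, ∞, 1, ∞]
  [∞, 0, ∞, ∞, 17, 14]
  [20, 12, 0, ∞, 19, ∞]
  [∞, 3, ∞, 0, ∞, 13]
  [∞, 16, ∞, ∞, 0, 17]
  [2, ∞, ∞, 16, 3, 0]
D(1):
  [0, ∞, 15, ∞, 1, ∞]
  [∞, 0, ∞, ∞, 17, 14]
  [20, 12, 0, ∞, 19, ∞]
  [∞, 3, ∞, 0, ∞, 13]
  [∞, 16, ∞, ∞, 0, 17]
  [2, ∞, 17, 16, 3, 0]
D(2):
  [0, ∞, 15, ∞, 1, ∞]
  [∞, 0, ∞, ∞, 17, 14]
  [20, 12, 0, ∞, 19, 26]
  [∞, 3, ∞, 0, 20, 13]
  [∞, 16, ∞, ∞, 0, 17]
  [2, ∞, 17, 16, 3, 0]
D(3):
  [0, 27, 15, ∞, 1, 41]
  [∞, 0, ∞, ∞, 17, 14]
  [20, 12, 0, ∞, 19, 26]
  [∞, 3, ∞, 0, 20, 13]
  [∞, 16, ∞, ∞, 0, 17]
  [2, 29, 17, 16, 3, 0]
D(4):
  [0, 27, 15, ∞, 1, 41]
  [∞, 0, ∞, ∞, 17, 14]
  [20, 12, 0, ∞, 19, 26]
  [∞, 3, ∞, 0, 20, 13]
  [∞, 16, ∞, ∞, 0, 17]
  [2, 19, 17, 16, 3, 0]
D(5):
  [0, 17, 15, ∞, 1, 18]
  [∞, 0, ∞, ∞, 17, 14]
  [20, 12, 0, ∞, 19, 26]
  [∞, 3, ∞, 0, 20, 13]
  [∞, 16, ∞, ∞, 0, 17]
  [2, 19, 17, 16, 3, 0]
D(6):
  [0, 17, 15, 34, 1, 18]
  [16, 0, 31, 30, 17, 14]
  [20, 12, 0, 42, 19, 26]
  [15, 3, 30, 0, 16, 13]
  [19, 16, 34, 33, 0, 17]
  [2, 19, 17, 16, 3, 0]
Answer: G* = [[0, 17, 15, 34, 1, 18], [16, 0, 31, 30, 17, 14], [20, 12, 0, 42, 19, 26], [15, 3, 30, 0, 16, 13], [19, 16, 34, 33, 0, 17], [2, 19, 17, 16, 3, 0]]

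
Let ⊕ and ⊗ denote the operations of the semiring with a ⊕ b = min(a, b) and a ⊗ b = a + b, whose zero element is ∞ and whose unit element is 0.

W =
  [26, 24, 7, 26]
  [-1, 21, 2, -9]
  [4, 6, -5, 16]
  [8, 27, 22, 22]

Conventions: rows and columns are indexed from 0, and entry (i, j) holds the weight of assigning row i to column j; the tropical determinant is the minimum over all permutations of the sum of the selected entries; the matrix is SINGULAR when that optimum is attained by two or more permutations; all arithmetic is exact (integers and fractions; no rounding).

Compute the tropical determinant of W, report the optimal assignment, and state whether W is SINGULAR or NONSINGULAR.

σ = (0, 1, 2, 3): 26 + 21 + (-5) + 22 = 64
σ = (0, 1, 3, 2): 26 + 21 + 16 + 22 = 85
σ = (0, 2, 1, 3): 26 + 2 + 6 + 22 = 56
σ = (0, 2, 3, 1): 26 + 2 + 16 + 27 = 71
σ = (0, 3, 1, 2): 26 + (-9) + 6 + 22 = 45
σ = (0, 3, 2, 1): 26 + (-9) + (-5) + 27 = 39
σ = (1, 0, 2, 3): 24 + (-1) + (-5) + 22 = 40
σ = (1, 0, 3, 2): 24 + (-1) + 16 + 22 = 61
σ = (1, 2, 0, 3): 24 + 2 + 4 + 22 = 52
σ = (1, 2, 3, 0): 24 + 2 + 16 + 8 = 50
σ = (1, 3, 0, 2): 24 + (-9) + 4 + 22 = 41
σ = (1, 3, 2, 0): 24 + (-9) + (-5) + 8 = 18
σ = (2, 0, 1, 3): 7 + (-1) + 6 + 22 = 34
σ = (2, 0, 3, 1): 7 + (-1) + 16 + 27 = 49
σ = (2, 1, 0, 3): 7 + 21 + 4 + 22 = 54
σ = (2, 1, 3, 0): 7 + 21 + 16 + 8 = 52
σ = (2, 3, 0, 1): 7 + (-9) + 4 + 27 = 29
σ = (2, 3, 1, 0): 7 + (-9) + 6 + 8 = 12
σ = (3, 0, 1, 2): 26 + (-1) + 6 + 22 = 53
σ = (3, 0, 2, 1): 26 + (-1) + (-5) + 27 = 47
σ = (3, 1, 0, 2): 26 + 21 + 4 + 22 = 73
σ = (3, 1, 2, 0): 26 + 21 + (-5) + 8 = 50
σ = (3, 2, 0, 1): 26 + 2 + 4 + 27 = 59
σ = (3, 2, 1, 0): 26 + 2 + 6 + 8 = 42
Optimal value attained by: σ = (2, 3, 1, 0).
Answer: det⊕(W) = 12; verdict: NONSINGULAR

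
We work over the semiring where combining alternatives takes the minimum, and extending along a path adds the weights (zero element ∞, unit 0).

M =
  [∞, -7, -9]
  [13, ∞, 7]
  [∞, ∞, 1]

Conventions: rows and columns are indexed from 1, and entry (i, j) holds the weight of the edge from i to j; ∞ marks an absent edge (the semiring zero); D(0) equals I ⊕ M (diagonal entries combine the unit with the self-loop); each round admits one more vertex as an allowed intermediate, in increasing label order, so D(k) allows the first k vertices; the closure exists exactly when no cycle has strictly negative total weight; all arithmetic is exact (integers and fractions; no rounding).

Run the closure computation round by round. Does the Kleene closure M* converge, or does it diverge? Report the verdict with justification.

D(0):
  [0, -7, -9]
  [13, 0, 7]
  [∞, ∞, 0]
D(1):
  [0, -7, -9]
  [13, 0, 4]
  [∞, ∞, 0]
D(2):
  [0, -7, -9]
  [13, 0, 4]
  [∞, ∞, 0]
D(3):
  [0, -7, -9]
  [13, 0, 4]
  [∞, ∞, 0]
Key observation: every diagonal entry stays at the unit through all rounds, so no improving cycle exists.
Answer: CONVERGES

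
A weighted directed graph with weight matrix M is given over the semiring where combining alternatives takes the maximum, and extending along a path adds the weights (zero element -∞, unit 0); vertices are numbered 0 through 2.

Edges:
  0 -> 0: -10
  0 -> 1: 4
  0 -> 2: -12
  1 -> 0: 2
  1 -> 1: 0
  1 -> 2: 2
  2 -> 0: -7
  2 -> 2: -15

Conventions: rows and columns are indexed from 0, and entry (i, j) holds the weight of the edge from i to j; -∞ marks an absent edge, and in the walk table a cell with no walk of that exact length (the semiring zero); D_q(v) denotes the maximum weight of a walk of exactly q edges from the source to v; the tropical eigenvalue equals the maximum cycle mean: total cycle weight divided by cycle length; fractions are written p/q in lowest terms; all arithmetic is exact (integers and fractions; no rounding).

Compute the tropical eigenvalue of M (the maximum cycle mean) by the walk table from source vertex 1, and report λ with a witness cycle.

q=0: [-∞, 0, -∞]
q=1: [2, 0, 2]
q=2: [2, 6, 2]
q=3: [8, 6, 8]
Optimal cycle mean attained by: cycle 0->1->0, total 4 + 2, length 2.
Answer: λ = 3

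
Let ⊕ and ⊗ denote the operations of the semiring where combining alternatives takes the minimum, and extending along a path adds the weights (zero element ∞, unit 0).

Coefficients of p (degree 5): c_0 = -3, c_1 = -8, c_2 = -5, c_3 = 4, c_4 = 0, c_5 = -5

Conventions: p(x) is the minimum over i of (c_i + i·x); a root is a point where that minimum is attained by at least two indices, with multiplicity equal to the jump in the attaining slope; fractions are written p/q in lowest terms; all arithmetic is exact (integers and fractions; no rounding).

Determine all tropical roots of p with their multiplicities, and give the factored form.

hull edge (i=0, c=-3) to (i=1, c=-8): slope -5, span 1
hull edge (i=1, c=-8) to (i=5, c=-5): slope 3/4, span 4
Factored form: p(x) = -5 ⊗ (x ⊕ (-3/4)) ⊗ (x ⊕ (-3/4)) ⊗ (x ⊕ (-3/4)) ⊗ (x ⊕ (-3/4)) ⊗ (x ⊕ 5)
Answer: roots = -3/4 (mult 4), 5 (mult 1)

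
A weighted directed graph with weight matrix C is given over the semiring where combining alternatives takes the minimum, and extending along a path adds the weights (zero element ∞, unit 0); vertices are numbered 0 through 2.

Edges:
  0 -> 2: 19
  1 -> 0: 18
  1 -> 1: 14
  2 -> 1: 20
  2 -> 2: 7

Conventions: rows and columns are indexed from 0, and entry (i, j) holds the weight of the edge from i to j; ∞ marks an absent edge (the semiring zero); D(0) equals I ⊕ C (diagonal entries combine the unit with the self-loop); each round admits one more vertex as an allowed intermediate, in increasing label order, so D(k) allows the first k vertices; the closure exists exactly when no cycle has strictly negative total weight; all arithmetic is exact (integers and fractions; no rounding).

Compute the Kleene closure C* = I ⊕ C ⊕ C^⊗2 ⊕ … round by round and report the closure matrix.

D(0):
  [0, ∞, 19]
  [18, 0, ∞]
  [∞, 20, 0]
D(1):
  [0, ∞, 19]
  [18, 0, 37]
  [∞, 20, 0]
D(2):
  [0, ∞, 19]
  [18, 0, 37]
  [38, 20, 0]
D(3):
  [0, 39, 19]
  [18, 0, 37]
  [38, 20, 0]
Answer: C* = [[0, 39, 19], [18, 0, 37], [38, 20, 0]]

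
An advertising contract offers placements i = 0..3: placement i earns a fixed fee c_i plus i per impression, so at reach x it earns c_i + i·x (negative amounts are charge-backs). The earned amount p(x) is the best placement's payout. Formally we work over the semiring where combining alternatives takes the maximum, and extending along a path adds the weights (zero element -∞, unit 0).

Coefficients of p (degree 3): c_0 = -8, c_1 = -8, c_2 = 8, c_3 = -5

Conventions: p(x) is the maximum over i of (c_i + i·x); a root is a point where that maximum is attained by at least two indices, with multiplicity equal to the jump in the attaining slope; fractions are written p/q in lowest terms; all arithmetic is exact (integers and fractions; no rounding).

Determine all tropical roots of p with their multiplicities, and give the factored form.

hull edge (i=0, c=-8) to (i=2, c=8): slope 8, span 2
hull edge (i=2, c=8) to (i=3, c=-5): slope -13, span 1
Factored form: p(x) = -5 ⊗ (x ⊕ (-8)) ⊗ (x ⊕ (-8)) ⊗ (x ⊕ 13)
Answer: roots = -8 (mult 2), 13 (mult 1)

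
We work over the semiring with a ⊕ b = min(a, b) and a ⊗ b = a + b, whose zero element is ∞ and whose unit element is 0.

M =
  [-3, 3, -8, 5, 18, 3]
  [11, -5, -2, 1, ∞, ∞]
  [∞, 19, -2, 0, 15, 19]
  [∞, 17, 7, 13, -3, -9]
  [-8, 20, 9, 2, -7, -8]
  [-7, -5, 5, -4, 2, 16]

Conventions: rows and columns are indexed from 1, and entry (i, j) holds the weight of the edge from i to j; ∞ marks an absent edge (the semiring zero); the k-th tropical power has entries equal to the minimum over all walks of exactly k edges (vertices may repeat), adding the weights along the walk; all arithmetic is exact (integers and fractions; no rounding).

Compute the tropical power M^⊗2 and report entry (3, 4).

M^⊗2:
  [-6, -2, -11, -8, 2, -4]
  [6, -10, -7, -4, -2, -8]
  [7, 14, -4, -2, -3, -9]
  [-16, -14, -4, -13, -10, -11]
  [-15, -13, -16, -12, -14, -15]
  [-10, -10, -15, -4, -7, -13]
Key observation: the optimum is the walk 3->3->4, with weight (-2) + 0 = -2.
Optimal value attained by: walk 3->3->4.
Answer: (M^⊗2)[3][4] = -2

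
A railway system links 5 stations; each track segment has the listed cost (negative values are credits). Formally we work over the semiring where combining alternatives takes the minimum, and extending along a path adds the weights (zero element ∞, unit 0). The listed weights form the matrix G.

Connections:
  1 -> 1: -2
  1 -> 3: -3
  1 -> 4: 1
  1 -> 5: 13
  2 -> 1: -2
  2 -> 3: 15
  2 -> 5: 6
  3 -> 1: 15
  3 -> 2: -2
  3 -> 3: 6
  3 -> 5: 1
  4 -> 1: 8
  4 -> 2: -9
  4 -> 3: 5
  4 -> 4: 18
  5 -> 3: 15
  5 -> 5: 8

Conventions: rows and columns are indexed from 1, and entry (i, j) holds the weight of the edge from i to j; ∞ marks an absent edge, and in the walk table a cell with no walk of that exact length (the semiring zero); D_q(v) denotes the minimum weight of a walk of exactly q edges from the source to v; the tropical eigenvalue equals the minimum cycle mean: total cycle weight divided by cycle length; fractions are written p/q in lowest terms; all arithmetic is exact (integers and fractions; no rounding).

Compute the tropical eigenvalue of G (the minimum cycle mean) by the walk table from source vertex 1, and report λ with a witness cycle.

q=0: [0, ∞, ∞, ∞, ∞]
q=1: [-2, ∞, -3, 1, 13]
q=2: [-4, -8, -5, -1, -2]
q=3: [-10, -10, -7, -3, -4]
q=4: [-12, -12, -13, -9, -6]
q=5: [-14, -18, -15, -11, -12]
Optimal cycle mean attained by: cycle 1->4->2->1, total 1 + (-9) + (-2), length 3.
Answer: λ = -10/3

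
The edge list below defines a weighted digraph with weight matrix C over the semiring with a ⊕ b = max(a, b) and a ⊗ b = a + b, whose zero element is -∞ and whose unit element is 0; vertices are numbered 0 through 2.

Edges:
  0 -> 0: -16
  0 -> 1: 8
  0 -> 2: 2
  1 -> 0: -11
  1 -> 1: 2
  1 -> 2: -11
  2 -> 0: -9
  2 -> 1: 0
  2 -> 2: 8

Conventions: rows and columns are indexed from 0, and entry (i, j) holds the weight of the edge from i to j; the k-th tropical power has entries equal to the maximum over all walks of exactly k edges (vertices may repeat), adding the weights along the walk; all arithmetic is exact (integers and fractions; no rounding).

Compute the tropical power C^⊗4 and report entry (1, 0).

C^⊗2:
  [-3, 10, 10]
  [-9, 4, -3]
  [-1, 8, 16]
C^⊗3:
  [1, 12, 18]
  [-7, 6, 5]
  [7, 16, 24]
C^⊗4:
  [9, 18, 26]
  [-4, 8, 13]
  [15, 24, 32]
Key observation: the optimum is the walk 1->2->2->2->0, with weight (-11) + 8 + 8 + (-9) = -4.
Optimal value attained by: walk 1->2->2->2->0.
Answer: (C^⊗4)[1][0] = -4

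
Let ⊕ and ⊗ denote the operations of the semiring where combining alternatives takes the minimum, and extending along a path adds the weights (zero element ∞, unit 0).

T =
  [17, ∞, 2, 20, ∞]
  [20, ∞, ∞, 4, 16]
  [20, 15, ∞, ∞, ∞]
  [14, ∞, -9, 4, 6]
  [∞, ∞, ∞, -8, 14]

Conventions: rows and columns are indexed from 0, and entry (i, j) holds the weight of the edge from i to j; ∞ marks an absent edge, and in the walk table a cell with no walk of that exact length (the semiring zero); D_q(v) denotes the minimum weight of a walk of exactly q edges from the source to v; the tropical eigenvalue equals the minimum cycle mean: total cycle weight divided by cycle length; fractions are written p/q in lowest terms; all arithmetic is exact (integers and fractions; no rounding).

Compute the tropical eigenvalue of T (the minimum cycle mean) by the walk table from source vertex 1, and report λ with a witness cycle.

q=0: [∞, 0, ∞, ∞, ∞]
q=1: [20, ∞, ∞, 4, 16]
q=2: [18, ∞, -5, 8, 10]
q=3: [15, 10, -1, 2, 14]
q=4: [16, 14, -7, 6, 8]
q=5: [13, 8, -3, 0, 12]
Optimal cycle mean attained by: cycle 3->4->3, total 6 + (-8), length 2.
Answer: λ = -1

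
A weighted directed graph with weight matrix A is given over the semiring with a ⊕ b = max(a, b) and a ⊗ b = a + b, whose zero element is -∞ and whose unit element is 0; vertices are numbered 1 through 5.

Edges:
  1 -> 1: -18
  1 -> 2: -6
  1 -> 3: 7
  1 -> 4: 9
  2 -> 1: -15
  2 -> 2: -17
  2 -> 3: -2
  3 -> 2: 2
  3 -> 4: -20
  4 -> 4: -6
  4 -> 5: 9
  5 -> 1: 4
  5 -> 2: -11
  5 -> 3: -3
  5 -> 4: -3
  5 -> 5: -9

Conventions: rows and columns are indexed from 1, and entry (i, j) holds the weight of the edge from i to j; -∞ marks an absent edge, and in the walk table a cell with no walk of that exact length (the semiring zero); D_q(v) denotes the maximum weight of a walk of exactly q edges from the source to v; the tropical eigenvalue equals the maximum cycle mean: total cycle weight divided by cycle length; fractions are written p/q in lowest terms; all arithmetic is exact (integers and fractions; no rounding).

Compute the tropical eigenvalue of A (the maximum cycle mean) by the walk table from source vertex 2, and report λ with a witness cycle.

q=0: [-∞, 0, -∞, -∞, -∞]
q=1: [-15, -17, -2, -∞, -∞]
q=2: [-32, 0, -8, -6, -∞]
q=3: [-15, -6, -2, -12, 3]
q=4: [7, 0, 0, 0, -3]
q=5: [1, 2, 14, 16, 9]
Optimal cycle mean attained by: cycle 1->4->5->1, total 9 + 9 + 4, length 3.
Answer: λ = 22/3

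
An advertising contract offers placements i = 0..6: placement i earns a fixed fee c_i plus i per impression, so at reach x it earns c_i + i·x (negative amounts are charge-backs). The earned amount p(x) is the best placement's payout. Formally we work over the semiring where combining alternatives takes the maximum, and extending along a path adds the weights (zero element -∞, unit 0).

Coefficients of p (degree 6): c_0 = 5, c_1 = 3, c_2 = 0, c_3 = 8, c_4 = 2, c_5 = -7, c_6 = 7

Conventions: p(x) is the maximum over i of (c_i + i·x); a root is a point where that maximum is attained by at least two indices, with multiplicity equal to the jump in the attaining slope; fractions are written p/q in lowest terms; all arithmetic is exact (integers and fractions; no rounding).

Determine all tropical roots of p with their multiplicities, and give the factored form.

hull edge (i=0, c=5) to (i=3, c=8): slope 1, span 3
hull edge (i=3, c=8) to (i=6, c=7): slope -1/3, span 3
Factored form: p(x) = 7 ⊗ (x ⊕ (-1)) ⊗ (x ⊕ (-1)) ⊗ (x ⊕ (-1)) ⊗ (x ⊕ 1/3) ⊗ (x ⊕ 1/3) ⊗ (x ⊕ 1/3)
Answer: roots = -1 (mult 3), 1/3 (mult 3)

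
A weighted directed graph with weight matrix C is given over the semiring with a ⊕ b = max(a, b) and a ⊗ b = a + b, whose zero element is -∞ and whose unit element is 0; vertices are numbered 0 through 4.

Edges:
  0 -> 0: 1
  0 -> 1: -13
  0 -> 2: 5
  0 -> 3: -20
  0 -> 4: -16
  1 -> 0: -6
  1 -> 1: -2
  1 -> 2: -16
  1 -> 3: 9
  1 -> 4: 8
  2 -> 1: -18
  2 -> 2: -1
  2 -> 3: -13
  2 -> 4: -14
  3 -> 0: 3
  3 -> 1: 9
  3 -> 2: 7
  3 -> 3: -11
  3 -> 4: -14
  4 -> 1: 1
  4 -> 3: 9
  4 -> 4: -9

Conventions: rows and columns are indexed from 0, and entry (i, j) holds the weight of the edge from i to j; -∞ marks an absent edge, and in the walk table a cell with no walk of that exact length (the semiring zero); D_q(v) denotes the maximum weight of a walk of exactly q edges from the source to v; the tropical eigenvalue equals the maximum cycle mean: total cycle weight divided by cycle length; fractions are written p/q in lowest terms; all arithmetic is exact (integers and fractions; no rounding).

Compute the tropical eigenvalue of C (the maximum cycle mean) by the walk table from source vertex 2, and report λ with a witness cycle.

q=0: [-∞, -∞, 0, -∞, -∞]
q=1: [-∞, -18, -1, -13, -14]
q=2: [-10, -4, -2, -5, -10]
q=3: [-2, 4, 2, 5, 4]
q=4: [8, 14, 12, 13, 12]
q=5: [16, 22, 20, 23, 22]
Optimal cycle mean attained by: cycle 1->3->1, total 9 + 9, length 2.
Answer: λ = 9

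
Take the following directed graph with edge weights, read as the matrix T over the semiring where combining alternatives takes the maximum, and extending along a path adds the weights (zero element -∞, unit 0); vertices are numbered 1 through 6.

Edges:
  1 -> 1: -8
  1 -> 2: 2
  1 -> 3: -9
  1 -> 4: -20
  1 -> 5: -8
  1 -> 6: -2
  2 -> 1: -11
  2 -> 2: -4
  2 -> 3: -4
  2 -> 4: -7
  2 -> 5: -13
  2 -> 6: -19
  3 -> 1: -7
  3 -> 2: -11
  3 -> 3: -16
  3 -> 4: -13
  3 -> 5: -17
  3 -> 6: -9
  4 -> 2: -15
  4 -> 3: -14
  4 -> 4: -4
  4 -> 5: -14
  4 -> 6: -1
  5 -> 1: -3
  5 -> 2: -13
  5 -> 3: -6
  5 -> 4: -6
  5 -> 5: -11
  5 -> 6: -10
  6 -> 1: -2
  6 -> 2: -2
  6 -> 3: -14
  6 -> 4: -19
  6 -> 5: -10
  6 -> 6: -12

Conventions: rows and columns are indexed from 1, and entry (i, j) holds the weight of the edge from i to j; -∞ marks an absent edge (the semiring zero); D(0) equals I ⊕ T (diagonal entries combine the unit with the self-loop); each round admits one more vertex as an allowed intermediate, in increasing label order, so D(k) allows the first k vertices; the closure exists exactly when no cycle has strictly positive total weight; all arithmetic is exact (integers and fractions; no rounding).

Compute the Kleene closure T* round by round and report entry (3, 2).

D(0):
  [0, 2, -9, -20, -8, -2]
  [-11, 0, -4, -7, -13, -19]
  [-7, -11, 0, -13, -17, -9]
  [-∞, -15, -14, 0, -14, -1]
  [-3, -13, -6, -6, 0, -10]
  [-2, -2, -14, -19, -10, 0]
D(1):
  [0, 2, -9, -20, -8, -2]
  [-11, 0, -4, -7, -13, -13]
  [-7, -5, 0, -13, -15, -9]
  [-∞, -15, -14, 0, -14, -1]
  [-3, -1, -6, -6, 0, -5]
  [-2, 0, -11, -19, -10, 0]
D(2):
  [0, 2, -2, -5, -8, -2]
  [-11, 0, -4, -7, -13, -13]
  [-7, -5, 0, -12, -15, -9]
  [-26, -15, -14, 0, -14, -1]
  [-3, -1, -5, -6, 0, -5]
  [-2, 0, -4, -7, -10, 0]
D(3):
  [0, 2, -2, -5, -8, -2]
  [-11, 0, -4, -7, -13, -13]
  [-7, -5, 0, -12, -15, -9]
  [-21, -15, -14, 0, -14, -1]
  [-3, -1, -5, -6, 0, -5]
  [-2, 0, -4, -7, -10, 0]
D(4):
  [0, 2, -2, -5, -8, -2]
  [-11, 0, -4, -7, -13, -8]
  [-7, -5, 0, -12, -15, -9]
  [-21, -15, -14, 0, -14, -1]
  [-3, -1, -5, -6, 0, -5]
  [-2, 0, -4, -7, -10, 0]
D(5):
  [0, 2, -2, -5, -8, -2]
  [-11, 0, -4, -7, -13, -8]
  [-7, -5, 0, -12, -15, -9]
  [-17, -15, -14, 0, -14, -1]
  [-3, -1, -5, -6, 0, -5]
  [-2, 0, -4, -7, -10, 0]
D(6):
  [0, 2, -2, -5, -8, -2]
  [-10, 0, -4, -7, -13, -8]
  [-7, -5, 0, -12, -15, -9]
  [-3, -1, -5, 0, -11, -1]
  [-3, -1, -5, -6, 0, -5]
  [-2, 0, -4, -7, -10, 0]
Answer: T*[3][2] = -5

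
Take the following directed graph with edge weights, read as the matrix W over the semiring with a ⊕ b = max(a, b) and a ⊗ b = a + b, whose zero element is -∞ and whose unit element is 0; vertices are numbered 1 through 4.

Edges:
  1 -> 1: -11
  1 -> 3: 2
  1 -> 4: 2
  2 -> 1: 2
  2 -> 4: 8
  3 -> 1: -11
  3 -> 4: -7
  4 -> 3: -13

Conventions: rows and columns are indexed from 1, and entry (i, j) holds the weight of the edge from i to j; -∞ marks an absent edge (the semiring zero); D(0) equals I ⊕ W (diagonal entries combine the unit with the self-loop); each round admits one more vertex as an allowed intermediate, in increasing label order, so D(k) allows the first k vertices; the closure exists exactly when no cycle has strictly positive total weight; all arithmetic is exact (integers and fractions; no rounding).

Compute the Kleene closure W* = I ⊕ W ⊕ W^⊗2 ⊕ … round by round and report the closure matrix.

D(0):
  [0, -∞, 2, 2]
  [2, 0, -∞, 8]
  [-11, -∞, 0, -7]
  [-∞, -∞, -13, 0]
D(1):
  [0, -∞, 2, 2]
  [2, 0, 4, 8]
  [-11, -∞, 0, -7]
  [-∞, -∞, -13, 0]
D(2):
  [0, -∞, 2, 2]
  [2, 0, 4, 8]
  [-11, -∞, 0, -7]
  [-∞, -∞, -13, 0]
D(3):
  [0, -∞, 2, 2]
  [2, 0, 4, 8]
  [-11, -∞, 0, -7]
  [-24, -∞, -13, 0]
D(4):
  [0, -∞, 2, 2]
  [2, 0, 4, 8]
  [-11, -∞, 0, -7]
  [-24, -∞, -13, 0]
Answer: W* = [[0, -∞, 2, 2], [2, 0, 4, 8], [-11, -∞, 0, -7], [-24, -∞, -13, 0]]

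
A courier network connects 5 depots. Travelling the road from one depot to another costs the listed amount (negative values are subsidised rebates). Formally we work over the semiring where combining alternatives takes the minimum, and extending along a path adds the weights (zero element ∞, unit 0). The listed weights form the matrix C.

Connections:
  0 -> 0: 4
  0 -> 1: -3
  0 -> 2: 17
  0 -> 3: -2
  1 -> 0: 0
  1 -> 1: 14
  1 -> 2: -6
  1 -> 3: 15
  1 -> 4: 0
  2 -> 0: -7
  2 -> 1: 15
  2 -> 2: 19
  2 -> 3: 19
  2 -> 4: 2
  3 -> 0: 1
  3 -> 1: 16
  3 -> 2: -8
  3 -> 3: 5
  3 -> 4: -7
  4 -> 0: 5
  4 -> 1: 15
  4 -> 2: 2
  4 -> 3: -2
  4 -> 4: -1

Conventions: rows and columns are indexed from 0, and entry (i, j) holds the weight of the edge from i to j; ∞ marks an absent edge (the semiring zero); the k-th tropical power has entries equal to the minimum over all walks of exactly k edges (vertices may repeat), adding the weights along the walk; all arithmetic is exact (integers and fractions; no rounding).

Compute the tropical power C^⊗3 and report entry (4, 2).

C^⊗2:
  [-3, 1, -10, 2, -9]
  [-13, -3, 2, -2, -4]
  [-3, -10, 4, -9, 1]
  [-15, -2, -5, -9, -8]
  [-5, 2, -10, -3, -9]
C^⊗3:
  [-17, -6, -7, -11, -10]
  [-9, -16, -10, -15, -9]
  [-10, -6, -17, -5, -16]
  [-12, -18, -17, -17, -16]
  [-17, -8, -11, -11, -10]
Key observation: the optimum is the walk 4->4->3->2, with weight (-1) + (-2) + (-8) = -11.
Optimal value attained by: walk 4->4->3->2.
Answer: (C^⊗3)[4][2] = -11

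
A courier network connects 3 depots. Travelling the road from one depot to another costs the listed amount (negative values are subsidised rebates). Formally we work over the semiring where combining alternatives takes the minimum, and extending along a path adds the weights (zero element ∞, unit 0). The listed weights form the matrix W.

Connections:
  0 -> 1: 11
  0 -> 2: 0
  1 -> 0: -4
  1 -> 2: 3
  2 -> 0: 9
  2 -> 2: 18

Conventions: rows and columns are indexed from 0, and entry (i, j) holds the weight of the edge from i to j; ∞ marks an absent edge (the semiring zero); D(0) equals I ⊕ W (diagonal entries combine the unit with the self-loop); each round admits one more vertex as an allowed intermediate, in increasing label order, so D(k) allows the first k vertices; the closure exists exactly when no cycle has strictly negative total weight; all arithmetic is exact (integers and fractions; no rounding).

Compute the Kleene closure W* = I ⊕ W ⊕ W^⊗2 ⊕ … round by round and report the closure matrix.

D(0):
  [0, 11, 0]
  [-4, 0, 3]
  [9, ∞, 0]
D(1):
  [0, 11, 0]
  [-4, 0, -4]
  [9, 20, 0]
D(2):
  [0, 11, 0]
  [-4, 0, -4]
  [9, 20, 0]
D(3):
  [0, 11, 0]
  [-4, 0, -4]
  [9, 20, 0]
Answer: W* = [[0, 11, 0], [-4, 0, -4], [9, 20, 0]]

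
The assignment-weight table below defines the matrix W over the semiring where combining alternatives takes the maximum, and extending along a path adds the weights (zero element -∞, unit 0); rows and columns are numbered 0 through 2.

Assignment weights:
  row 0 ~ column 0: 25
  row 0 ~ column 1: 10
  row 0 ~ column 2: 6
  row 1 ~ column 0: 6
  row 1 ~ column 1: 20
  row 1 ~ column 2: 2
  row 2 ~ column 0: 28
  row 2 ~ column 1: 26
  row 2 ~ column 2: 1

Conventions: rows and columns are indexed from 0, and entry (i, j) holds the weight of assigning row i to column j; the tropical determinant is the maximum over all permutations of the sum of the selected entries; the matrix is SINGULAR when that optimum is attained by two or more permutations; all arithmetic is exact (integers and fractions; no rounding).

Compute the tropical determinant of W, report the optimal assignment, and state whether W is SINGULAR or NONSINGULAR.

σ = (0, 1, 2): 25 + 20 + 1 = 46
σ = (0, 2, 1): 25 + 2 + 26 = 53
σ = (1, 0, 2): 10 + 6 + 1 = 17
σ = (1, 2, 0): 10 + 2 + 28 = 40
σ = (2, 0, 1): 6 + 6 + 26 = 38
σ = (2, 1, 0): 6 + 20 + 28 = 54
Optimal value attained by: σ = (2, 1, 0).
Answer: det⊕(W) = 54; verdict: NONSINGULAR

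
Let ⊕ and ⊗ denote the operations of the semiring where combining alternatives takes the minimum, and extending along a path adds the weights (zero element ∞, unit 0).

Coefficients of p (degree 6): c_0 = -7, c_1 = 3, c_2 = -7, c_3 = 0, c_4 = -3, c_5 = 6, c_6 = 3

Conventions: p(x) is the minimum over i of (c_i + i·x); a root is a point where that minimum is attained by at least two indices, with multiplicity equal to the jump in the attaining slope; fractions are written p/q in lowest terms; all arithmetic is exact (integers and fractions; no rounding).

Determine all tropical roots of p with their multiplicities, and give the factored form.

hull edge (i=0, c=-7) to (i=2, c=-7): slope 0, span 2
hull edge (i=2, c=-7) to (i=4, c=-3): slope 2, span 2
hull edge (i=4, c=-3) to (i=6, c=3): slope 3, span 2
Factored form: p(x) = 3 ⊗ (x ⊕ (-3)) ⊗ (x ⊕ (-3)) ⊗ (x ⊕ (-2)) ⊗ (x ⊕ (-2)) ⊗ (x ⊕ 0) ⊗ (x ⊕ 0)
Answer: roots = -3 (mult 2), -2 (mult 2), 0 (mult 2)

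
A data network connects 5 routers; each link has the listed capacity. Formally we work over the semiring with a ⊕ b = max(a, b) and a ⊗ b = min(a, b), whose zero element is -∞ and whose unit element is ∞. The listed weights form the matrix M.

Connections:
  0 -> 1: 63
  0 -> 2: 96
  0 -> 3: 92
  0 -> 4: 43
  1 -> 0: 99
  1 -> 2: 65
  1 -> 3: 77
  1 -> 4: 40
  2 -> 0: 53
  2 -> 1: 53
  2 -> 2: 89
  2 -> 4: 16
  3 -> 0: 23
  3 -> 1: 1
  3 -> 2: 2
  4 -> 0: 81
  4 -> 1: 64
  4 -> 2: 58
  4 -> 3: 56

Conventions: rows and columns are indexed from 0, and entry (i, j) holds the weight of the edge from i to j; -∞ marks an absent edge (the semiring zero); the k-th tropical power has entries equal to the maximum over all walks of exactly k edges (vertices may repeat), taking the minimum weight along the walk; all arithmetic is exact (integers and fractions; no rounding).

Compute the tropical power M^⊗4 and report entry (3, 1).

M^⊗2:
  [63, 53, 89, 63, 40]
  [53, 63, 96, 92, 43]
  [53, 53, 89, 53, 43]
  [2, 23, 23, 23, 23]
  [64, 63, 81, 81, 43]
M^⊗3:
  [53, 63, 89, 63, 43]
  [63, 53, 89, 63, 43]
  [53, 53, 89, 53, 43]
  [23, 23, 23, 23, 23]
  [63, 63, 81, 64, 43]
M^⊗4:
  [63, 53, 89, 63, 43]
  [53, 63, 89, 63, 43]
  [53, 53, 89, 53, 43]
  [23, 23, 23, 23, 23]
  [63, 63, 81, 63, 43]
Key observation: the optimum is the walk 3->0->1->0->1, with weight 23 min 63 min 99 min 63 = 23.
Optimal value attained by: walk 3->0->1->0->1.
Answer: (M^⊗4)[3][1] = 23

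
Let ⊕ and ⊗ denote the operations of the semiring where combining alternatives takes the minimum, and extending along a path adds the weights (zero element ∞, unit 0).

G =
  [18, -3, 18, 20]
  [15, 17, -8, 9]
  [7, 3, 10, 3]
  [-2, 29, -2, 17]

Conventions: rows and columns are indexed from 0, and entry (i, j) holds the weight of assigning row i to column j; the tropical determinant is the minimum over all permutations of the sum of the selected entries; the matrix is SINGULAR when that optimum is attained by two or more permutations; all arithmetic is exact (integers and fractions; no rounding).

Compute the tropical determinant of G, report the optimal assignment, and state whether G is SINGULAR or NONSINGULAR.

σ = (0, 1, 2, 3): 18 + 17 + 10 + 17 = 62
σ = (0, 1, 3, 2): 18 + 17 + 3 + (-2) = 36
σ = (0, 2, 1, 3): 18 + (-8) + 3 + 17 = 30
σ = (0, 2, 3, 1): 18 + (-8) + 3 + 29 = 42
σ = (0, 3, 1, 2): 18 + 9 + 3 + (-2) = 28
σ = (0, 3, 2, 1): 18 + 9 + 10 + 29 = 66
σ = (1, 0, 2, 3): (-3) + 15 + 10 + 17 = 39
σ = (1, 0, 3, 2): (-3) + 15 + 3 + (-2) = 13
σ = (1, 2, 0, 3): (-3) + (-8) + 7 + 17 = 13
σ = (1, 2, 3, 0): (-3) + (-8) + 3 + (-2) = -10
σ = (1, 3, 0, 2): (-3) + 9 + 7 + (-2) = 11
σ = (1, 3, 2, 0): (-3) + 9 + 10 + (-2) = 14
σ = (2, 0, 1, 3): 18 + 15 + 3 + 17 = 53
σ = (2, 0, 3, 1): 18 + 15 + 3 + 29 = 65
σ = (2, 1, 0, 3): 18 + 17 + 7 + 17 = 59
σ = (2, 1, 3, 0): 18 + 17 + 3 + (-2) = 36
σ = (2, 3, 0, 1): 18 + 9 + 7 + 29 = 63
σ = (2, 3, 1, 0): 18 + 9 + 3 + (-2) = 28
σ = (3, 0, 1, 2): 20 + 15 + 3 + (-2) = 36
σ = (3, 0, 2, 1): 20 + 15 + 10 + 29 = 74
σ = (3, 1, 0, 2): 20 + 17 + 7 + (-2) = 42
σ = (3, 1, 2, 0): 20 + 17 + 10 + (-2) = 45
σ = (3, 2, 0, 1): 20 + (-8) + 7 + 29 = 48
σ = (3, 2, 1, 0): 20 + (-8) + 3 + (-2) = 13
Optimal value attained by: σ = (1, 2, 3, 0).
Answer: det⊕(G) = -10; verdict: NONSINGULAR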